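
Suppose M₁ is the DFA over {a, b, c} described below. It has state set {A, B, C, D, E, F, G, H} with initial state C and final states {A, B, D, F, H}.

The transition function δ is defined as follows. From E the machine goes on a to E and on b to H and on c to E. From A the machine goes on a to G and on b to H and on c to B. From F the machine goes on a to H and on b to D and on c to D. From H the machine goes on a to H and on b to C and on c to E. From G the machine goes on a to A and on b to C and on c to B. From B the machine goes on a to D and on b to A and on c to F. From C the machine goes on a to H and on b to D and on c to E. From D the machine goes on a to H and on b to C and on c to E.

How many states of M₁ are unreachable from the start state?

BFS from C reaches {C, D, E, H}; the 4 state(s) A, B, F, G are never visited.

4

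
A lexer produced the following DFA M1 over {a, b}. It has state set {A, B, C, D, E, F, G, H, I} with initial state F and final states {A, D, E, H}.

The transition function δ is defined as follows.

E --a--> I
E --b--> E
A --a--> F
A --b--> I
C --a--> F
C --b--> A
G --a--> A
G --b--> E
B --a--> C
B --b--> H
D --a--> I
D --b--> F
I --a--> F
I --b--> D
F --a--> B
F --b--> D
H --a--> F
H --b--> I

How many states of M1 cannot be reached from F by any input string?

No path from F leads to E, G; the other 7 states are all reachable.

2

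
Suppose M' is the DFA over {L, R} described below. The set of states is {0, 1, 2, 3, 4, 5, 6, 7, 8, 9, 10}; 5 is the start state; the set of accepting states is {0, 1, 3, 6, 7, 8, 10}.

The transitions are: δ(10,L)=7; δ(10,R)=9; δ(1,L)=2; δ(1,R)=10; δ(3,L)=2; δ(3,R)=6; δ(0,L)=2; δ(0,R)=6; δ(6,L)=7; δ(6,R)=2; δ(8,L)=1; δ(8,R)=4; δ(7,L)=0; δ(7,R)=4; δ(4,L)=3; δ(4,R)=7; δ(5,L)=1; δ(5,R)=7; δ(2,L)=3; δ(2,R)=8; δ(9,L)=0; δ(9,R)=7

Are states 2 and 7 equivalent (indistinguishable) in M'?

No

Initial partition by acceptance: {0,1,3,6,7,8,10} | {2,4,5,9}.
Split {0,1,3,6,7,8,10} by δ(·,L) → {6,7,8,10} and {0,1,3}.
On input L, block {6,7,8,10} splits into {6,10} and {7,8}.
The partition is now stable with 4 blocks: {6,10} | {2,4,5,9} | {0,1,3} | {7,8}.
2 and 7 end up in different blocks, so they are distinguishable. For instance, the string 'ε' is accepted from only 7.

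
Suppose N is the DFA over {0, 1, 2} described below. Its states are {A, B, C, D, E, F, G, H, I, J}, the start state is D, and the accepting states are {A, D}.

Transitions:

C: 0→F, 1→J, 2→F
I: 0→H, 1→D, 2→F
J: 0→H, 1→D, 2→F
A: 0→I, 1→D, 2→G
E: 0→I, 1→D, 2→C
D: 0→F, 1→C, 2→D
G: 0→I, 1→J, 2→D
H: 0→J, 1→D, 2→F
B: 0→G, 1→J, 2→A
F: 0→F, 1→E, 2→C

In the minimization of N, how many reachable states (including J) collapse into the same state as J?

First remove the unreachable states {A,B,G}; 7 states remain.
Start with accepting vs non-accepting: {D} | {C,E,F,H,I,J}.
Refine {C,E,F,H,I,J} on symbol 1: members go to different blocks, giving {E,H,I,J} and {C,F}.
The partition is now stable with 3 blocks: {D} | {E,H,I,J} | {C,F}.
The equivalence class containing J is {E,H,I,J}, of size 4.

4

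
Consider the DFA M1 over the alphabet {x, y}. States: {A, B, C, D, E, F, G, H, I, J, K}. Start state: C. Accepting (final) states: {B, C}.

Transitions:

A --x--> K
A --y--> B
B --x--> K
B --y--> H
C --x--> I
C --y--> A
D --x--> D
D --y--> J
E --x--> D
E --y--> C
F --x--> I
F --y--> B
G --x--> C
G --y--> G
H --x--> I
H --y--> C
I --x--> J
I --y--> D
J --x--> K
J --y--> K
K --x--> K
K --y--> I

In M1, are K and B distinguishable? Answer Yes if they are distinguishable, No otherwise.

Yes

First remove the unreachable states {E,F,G}; 8 states remain.
P0 = {B,C} | {A,D,H,I,J,K}.
On input y, block {A,D,H,I,J,K} splits into {D,I,J,K} and {A,H}.
Stable partition: {B,C} | {D,I,J,K} | {A,H} — 3 equivalence classes.
K and B end up in different blocks, so they are distinguishable. For instance, the string 'ε' is accepted from only B.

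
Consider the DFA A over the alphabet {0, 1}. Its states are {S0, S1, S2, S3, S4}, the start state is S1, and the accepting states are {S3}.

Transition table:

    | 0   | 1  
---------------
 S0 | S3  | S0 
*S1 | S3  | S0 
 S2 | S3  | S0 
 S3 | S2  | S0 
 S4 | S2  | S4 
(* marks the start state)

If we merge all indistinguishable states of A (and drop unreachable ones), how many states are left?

States {S4} cannot be reached from the start state, so discard them.
Start with accepting vs non-accepting: {S3} | {S0,S1,S2}.
The partition is now stable with 2 blocks: {S3} | {S0,S1,S2}.

2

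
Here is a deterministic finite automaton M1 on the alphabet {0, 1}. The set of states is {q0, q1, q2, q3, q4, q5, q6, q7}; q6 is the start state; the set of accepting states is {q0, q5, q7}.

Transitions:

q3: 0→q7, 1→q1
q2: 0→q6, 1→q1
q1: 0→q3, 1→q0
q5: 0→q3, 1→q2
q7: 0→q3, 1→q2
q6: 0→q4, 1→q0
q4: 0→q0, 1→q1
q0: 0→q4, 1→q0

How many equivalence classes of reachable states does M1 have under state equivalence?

7

First remove the unreachable states {q5}; 7 states remain.
Start with accepting vs non-accepting: {q0,q7} | {q1,q2,q3,q4,q6}.
Split {q0,q7} by δ(·,1) → {q0} and {q7}.
Refine {q1,q2,q3,q4,q6} on symbol 0: members go to different blocks, giving {q1,q2,q6} and {q3} and {q4}.
On input 0, block {q1,q2,q6} splits into {q1} and {q2} and {q6}.
No further refinement is possible. Final partition (7 blocks): {q0} | {q1} | {q7} | {q3} | {q4} | {q2} | {q6}.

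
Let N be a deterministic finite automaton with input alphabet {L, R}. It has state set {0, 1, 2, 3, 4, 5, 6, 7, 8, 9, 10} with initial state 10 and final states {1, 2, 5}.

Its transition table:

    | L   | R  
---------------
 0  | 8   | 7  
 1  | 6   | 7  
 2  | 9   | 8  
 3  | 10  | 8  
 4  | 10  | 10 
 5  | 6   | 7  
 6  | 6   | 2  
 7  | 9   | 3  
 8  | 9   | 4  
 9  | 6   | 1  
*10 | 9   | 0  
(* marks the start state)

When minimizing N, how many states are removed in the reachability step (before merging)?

1

No path from 10 leads to 5; the other 10 states are all reachable.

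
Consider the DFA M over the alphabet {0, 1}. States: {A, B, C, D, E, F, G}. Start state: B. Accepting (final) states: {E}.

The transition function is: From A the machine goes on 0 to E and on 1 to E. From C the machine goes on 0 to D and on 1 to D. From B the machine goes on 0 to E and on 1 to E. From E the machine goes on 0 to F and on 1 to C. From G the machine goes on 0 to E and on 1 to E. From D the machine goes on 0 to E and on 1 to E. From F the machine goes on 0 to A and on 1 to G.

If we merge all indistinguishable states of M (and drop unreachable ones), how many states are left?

Every state is reachable, so we keep all 7.
Start with accepting vs non-accepting: {E} | {A,B,C,D,F,G}.
Refine {A,B,C,D,F,G} on symbol 0: members go to different blocks, giving {A,B,D,G} and {C,F}.
No further refinement is possible. Final partition (3 blocks): {E} | {A,B,D,G} | {C,F}.

3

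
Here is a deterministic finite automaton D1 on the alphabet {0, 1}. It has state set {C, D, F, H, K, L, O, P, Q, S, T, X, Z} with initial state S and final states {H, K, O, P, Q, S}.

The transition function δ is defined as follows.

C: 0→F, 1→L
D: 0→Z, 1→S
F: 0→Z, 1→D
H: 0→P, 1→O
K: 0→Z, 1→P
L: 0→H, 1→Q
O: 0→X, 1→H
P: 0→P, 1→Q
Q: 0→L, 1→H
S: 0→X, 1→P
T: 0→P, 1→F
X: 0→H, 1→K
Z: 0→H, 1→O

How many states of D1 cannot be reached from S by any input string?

BFS from S reaches {H, K, L, O, P, Q, S, X, Z}; the 4 state(s) C, D, F, T are never visited.

4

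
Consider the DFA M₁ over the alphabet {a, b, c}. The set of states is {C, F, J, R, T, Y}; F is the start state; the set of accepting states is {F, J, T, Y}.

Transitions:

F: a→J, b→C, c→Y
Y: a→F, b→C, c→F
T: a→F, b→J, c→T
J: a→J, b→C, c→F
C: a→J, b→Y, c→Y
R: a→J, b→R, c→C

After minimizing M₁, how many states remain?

2

First remove the unreachable states {R,T}; 4 states remain.
Start with accepting vs non-accepting: {F,J,Y} | {C}.
Stable partition: {F,J,Y} | {C} — 2 equivalence classes.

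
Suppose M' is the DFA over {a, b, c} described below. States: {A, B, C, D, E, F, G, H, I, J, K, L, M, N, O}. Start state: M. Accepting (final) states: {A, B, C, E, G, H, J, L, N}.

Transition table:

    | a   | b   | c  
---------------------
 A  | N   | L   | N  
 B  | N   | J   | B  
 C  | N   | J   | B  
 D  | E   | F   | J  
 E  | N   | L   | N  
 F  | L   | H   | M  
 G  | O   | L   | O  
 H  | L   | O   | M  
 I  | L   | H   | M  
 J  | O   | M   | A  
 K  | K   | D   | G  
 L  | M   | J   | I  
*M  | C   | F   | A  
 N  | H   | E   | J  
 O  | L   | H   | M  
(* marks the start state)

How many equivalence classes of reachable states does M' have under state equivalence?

8

First remove the unreachable states {D,G,K}; 12 states remain.
Start with accepting vs non-accepting: {A,B,C,E,H,J,L,N} | {F,I,M,O}.
Refine {A,B,C,E,H,J,L,N} on symbol a: members go to different blocks, giving {A,B,C,E,H,N} and {J,L}.
Split {A,B,C,E,H,N} by δ(·,a) → {A,B,C,E,N} and {H}.
Refine {A,B,C,E,N} on symbol a: members go to different blocks, giving {A,B,C,E} and {N}.
Refine {A,B,C,E} on symbol c: members go to different blocks, giving {A,E} and {B,C}.
Split {F,I,M,O} by δ(·,a) → {F,I,O} and {M}.
Refine {J,L} on symbol a: members go to different blocks, giving {J} and {L}.
The partition is now stable with 8 blocks: {A,E} | {F,I,O} | {J} | {H} | {N} | {B,C} | {M} | {L}.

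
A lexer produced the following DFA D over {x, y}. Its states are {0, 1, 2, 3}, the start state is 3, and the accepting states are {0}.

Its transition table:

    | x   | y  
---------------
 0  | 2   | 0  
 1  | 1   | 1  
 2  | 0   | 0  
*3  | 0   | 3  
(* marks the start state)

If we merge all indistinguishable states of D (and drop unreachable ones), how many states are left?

3

States {1} cannot be reached from the start state, so discard them.
Start with accepting vs non-accepting: {0} | {2,3}.
Refine {2,3} on symbol y: members go to different blocks, giving {2} and {3}.
Stable partition: {0} | {2} | {3} — 3 equivalence classes.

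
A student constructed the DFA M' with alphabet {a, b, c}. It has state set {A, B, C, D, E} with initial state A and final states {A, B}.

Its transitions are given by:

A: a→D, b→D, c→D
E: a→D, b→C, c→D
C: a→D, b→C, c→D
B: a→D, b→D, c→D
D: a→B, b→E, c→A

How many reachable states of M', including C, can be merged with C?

All states are reachable from the start state.
P0 = {A,B} | {C,D,E}.
Refine {C,D,E} on symbol a: members go to different blocks, giving {C,E} and {D}.
The partition is now stable with 3 blocks: {A,B} | {C,E} | {D}.
State C belongs to the block {C,E}, which has 2 states.

2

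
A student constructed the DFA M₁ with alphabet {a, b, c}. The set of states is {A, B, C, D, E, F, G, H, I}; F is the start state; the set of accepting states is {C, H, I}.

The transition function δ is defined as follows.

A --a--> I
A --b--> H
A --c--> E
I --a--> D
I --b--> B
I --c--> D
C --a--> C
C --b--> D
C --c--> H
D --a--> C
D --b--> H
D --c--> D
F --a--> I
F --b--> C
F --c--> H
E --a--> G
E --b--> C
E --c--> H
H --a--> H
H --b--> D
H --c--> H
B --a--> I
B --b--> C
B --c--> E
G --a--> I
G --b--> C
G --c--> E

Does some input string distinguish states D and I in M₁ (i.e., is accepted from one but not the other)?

Reachable states from the start: {B,C,D,E,F,G,H,I}. Unreachable: {A} — drop them.
P0 = {C,H,I} | {B,D,E,F,G}.
Refine {C,H,I} on symbol a: members go to different blocks, giving {C,H} and {I}.
Split {B,D,E,F,G} by δ(·,a) → {B,F,G} and {D} and {E}.
On input c, block {B,F,G} splits into {B,G} and {F}.
The partition is now stable with 6 blocks: {C,H} | {B,G} | {I} | {D} | {E} | {F}.
D and I end up in different blocks, so they are distinguishable. For instance, the string 'ε' is accepted from only I.

Yes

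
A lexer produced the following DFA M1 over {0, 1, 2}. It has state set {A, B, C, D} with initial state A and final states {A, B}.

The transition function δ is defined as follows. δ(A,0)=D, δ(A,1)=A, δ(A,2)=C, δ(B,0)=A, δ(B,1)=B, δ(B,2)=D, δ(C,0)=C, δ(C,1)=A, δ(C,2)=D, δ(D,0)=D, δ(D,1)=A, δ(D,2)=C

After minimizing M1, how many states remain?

Reachable states from the start: {A,C,D}. Unreachable: {B} — drop them.
P0 = {A} | {C,D}.
No further refinement is possible. Final partition (2 blocks): {A} | {C,D}.

2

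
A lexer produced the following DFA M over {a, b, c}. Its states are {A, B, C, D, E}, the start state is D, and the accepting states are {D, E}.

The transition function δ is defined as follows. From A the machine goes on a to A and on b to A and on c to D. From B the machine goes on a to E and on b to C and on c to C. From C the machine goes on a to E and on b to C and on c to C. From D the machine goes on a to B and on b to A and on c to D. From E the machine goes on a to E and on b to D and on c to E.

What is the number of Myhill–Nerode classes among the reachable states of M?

4

All states are reachable from the start state.
Initial partition by acceptance: {D,E} | {A,B,C}.
Refine {D,E} on symbol a: members go to different blocks, giving {D} and {E}.
On input a, block {A,B,C} splits into {B,C} and {A}.
Stable partition: {D} | {B,C} | {E} | {A} — 4 equivalence classes.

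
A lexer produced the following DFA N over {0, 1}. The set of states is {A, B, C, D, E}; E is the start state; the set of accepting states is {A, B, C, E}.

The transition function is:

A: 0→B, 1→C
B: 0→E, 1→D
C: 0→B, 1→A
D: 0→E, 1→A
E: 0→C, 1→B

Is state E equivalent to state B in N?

Every state is reachable, so we keep all 5.
Start with accepting vs non-accepting: {A,B,C,E} | {D}.
Split {A,B,C,E} by δ(·,1) → {A,C,E} and {B}.
On input 0, block {A,C,E} splits into {A,C} and {E}.
The partition is now stable with 4 blocks: {A,C} | {D} | {B} | {E}.
E and B end up in different blocks, so they are distinguishable. For instance, the string '1' is accepted from only E.

No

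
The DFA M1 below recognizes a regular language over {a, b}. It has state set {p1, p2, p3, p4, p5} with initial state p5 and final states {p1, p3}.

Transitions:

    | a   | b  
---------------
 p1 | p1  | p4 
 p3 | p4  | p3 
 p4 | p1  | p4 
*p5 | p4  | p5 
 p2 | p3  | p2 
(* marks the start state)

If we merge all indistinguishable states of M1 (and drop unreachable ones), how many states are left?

First remove the unreachable states {p2,p3}; 3 states remain.
P0 = {p1} | {p4,p5}.
Split {p4,p5} by δ(·,a) → {p4} and {p5}.
The partition is now stable with 3 blocks: {p1} | {p4} | {p5}.

3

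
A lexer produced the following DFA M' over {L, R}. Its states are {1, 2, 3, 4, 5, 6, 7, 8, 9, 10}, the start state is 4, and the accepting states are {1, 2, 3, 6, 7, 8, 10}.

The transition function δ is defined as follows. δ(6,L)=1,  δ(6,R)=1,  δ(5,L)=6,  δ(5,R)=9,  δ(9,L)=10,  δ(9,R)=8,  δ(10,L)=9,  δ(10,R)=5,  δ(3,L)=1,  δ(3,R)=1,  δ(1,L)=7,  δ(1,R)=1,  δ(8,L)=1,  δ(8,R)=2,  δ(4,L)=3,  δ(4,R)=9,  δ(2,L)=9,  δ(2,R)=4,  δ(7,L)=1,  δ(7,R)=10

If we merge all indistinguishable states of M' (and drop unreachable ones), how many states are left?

6

Initial partition by acceptance: {1,2,3,6,7,8,10} | {4,5,9}.
Split {1,2,3,6,7,8,10} by δ(·,L) → {1,3,6,7,8} and {2,10}.
On input R, block {1,3,6,7,8} splits into {1,3,6} and {7,8}.
Split {1,3,6} by δ(·,L) → {3,6} and {1}.
Refine {4,5,9} on symbol L: members go to different blocks, giving {4,5} and {9}.
No further refinement is possible. Final partition (6 blocks): {3,6} | {4,5} | {2,10} | {7,8} | {1} | {9}.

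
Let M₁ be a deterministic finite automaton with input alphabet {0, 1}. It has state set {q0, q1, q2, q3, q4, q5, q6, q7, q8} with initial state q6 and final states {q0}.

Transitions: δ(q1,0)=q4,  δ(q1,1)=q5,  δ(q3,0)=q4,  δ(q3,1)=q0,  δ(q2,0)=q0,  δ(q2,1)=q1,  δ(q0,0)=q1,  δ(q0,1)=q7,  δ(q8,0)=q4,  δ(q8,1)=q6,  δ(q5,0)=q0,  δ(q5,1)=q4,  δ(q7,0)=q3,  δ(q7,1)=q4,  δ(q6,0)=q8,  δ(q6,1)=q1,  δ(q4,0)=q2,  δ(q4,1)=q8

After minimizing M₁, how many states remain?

P0 = {q0} | {q1,q2,q3,q4,q5,q6,q7,q8}.
Refine {q1,q2,q3,q4,q5,q6,q7,q8} on symbol 0: members go to different blocks, giving {q1,q3,q4,q6,q7,q8} and {q2,q5}.
Split {q1,q3,q4,q6,q7,q8} by δ(·,0) → {q1,q3,q6,q7,q8} and {q4}.
Refine {q1,q3,q6,q7,q8} on symbol 0: members go to different blocks, giving {q1,q3,q8} and {q6,q7}.
On input 1, block {q1,q3,q8} splits into {q1} and {q3} and {q8}.
Split {q2,q5} by δ(·,1) → {q2} and {q5}.
Split {q6,q7} by δ(·,0) → {q6} and {q7}.
Stable partition: {q0} | {q1} | {q2} | {q4} | {q6} | {q3} | {q8} | {q5} | {q7} — 9 equivalence classes.

9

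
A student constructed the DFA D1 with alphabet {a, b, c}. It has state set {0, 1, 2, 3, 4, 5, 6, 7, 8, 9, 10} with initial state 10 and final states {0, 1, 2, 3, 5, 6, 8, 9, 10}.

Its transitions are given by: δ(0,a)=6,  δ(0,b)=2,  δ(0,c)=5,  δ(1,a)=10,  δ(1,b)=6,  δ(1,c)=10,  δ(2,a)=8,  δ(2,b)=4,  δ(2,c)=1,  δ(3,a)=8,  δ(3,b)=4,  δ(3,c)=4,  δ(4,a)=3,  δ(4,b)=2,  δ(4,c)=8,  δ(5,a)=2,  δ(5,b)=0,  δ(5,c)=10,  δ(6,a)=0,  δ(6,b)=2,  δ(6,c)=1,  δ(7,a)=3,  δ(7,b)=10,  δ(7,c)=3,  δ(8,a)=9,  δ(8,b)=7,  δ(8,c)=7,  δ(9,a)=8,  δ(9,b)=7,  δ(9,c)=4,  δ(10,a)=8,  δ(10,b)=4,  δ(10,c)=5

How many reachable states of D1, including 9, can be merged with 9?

All states are reachable from the start state.
P0 = {0,1,2,3,5,6,8,9,10} | {4,7}.
Refine {0,1,2,3,5,6,8,9,10} on symbol b: members go to different blocks, giving {2,3,8,9,10} and {0,1,5,6}.
On input c, block {2,3,8,9,10} splits into {3,8,9} and {2,10}.
Split {0,1,5,6} by δ(·,a) → {0,6} and {1,5}.
Stable partition: {3,8,9} | {4,7} | {0,6} | {2,10} | {1,5} — 5 equivalence classes.
The equivalence class containing 9 is {3,8,9}, of size 3.

3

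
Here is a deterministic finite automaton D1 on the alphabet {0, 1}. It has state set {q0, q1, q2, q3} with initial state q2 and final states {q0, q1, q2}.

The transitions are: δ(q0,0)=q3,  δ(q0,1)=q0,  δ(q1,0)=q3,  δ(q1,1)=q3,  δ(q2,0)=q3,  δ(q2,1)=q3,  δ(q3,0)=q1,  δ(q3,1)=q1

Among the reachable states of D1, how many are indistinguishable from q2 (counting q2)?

2

First remove the unreachable states {q0}; 3 states remain.
P0 = {q1,q2} | {q3}.
The partition is now stable with 2 blocks: {q1,q2} | {q3}.
The equivalence class containing q2 is {q1,q2}, of size 2.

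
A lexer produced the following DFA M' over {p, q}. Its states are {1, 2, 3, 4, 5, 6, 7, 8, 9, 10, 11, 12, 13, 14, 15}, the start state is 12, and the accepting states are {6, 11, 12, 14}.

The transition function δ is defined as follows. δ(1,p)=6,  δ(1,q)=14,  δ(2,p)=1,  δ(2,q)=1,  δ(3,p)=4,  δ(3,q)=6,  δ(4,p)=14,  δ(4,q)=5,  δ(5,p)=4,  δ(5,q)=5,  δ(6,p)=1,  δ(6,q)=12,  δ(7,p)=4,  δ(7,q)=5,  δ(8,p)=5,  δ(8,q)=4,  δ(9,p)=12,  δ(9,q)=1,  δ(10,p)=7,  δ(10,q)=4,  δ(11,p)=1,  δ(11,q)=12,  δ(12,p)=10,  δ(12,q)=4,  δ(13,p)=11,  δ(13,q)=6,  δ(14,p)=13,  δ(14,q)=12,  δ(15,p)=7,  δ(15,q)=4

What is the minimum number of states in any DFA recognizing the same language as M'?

6

First remove the unreachable states {2,3,8,9,15}; 10 states remain.
Initial partition by acceptance: {6,11,12,14} | {1,4,5,7,10,13}.
Refine {6,11,12,14} on symbol q: members go to different blocks, giving {6,11,14} and {12}.
Split {1,4,5,7,10,13} by δ(·,p) → {1,4,13} and {5,7,10}.
Refine {1,4,13} on symbol q: members go to different blocks, giving {1,13} and {4}.
Split {5,7,10} by δ(·,p) → {5,7} and {10}.
The partition is now stable with 6 blocks: {6,11,14} | {1,13} | {12} | {5,7} | {4} | {10}.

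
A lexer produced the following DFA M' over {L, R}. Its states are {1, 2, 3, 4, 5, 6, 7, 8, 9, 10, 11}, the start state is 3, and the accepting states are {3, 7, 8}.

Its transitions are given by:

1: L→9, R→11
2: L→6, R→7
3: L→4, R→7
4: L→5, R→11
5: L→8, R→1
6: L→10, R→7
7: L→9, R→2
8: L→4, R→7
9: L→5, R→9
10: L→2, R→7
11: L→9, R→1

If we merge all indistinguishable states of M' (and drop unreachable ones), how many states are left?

7

Every state is reachable, so we keep all 11.
Initial partition by acceptance: {3,7,8} | {1,2,4,5,6,9,10,11}.
Split {3,7,8} by δ(·,R) → {3,8} and {7}.
Split {1,2,4,5,6,9,10,11} by δ(·,L) → {1,2,4,6,9,10,11} and {5}.
Refine {1,2,4,6,9,10,11} on symbol L: members go to different blocks, giving {1,2,6,10,11} and {4,9}.
On input L, block {1,2,6,10,11} splits into {2,6,10} and {1,11}.
On input R, block {4,9} splits into {4} and {9}.
Stable partition: {3,8} | {2,6,10} | {7} | {5} | {4} | {1,11} | {9} — 7 equivalence classes.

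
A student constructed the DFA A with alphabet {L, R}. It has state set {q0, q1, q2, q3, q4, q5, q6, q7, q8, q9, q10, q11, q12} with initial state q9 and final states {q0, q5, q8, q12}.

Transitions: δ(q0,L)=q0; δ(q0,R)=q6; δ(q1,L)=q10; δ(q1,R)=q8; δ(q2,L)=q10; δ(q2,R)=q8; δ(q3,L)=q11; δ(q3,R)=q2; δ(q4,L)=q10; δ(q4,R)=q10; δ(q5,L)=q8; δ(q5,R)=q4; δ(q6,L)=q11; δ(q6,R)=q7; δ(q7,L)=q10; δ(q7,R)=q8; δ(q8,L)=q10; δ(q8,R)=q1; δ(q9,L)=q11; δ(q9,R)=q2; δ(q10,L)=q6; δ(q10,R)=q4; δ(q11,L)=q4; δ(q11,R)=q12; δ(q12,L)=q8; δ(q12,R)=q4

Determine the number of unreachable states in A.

3

BFS from q9 reaches {q1, q2, q4, q6, q7, q8, q9, q10, q11, q12}; the 3 state(s) q0, q3, q5 are never visited.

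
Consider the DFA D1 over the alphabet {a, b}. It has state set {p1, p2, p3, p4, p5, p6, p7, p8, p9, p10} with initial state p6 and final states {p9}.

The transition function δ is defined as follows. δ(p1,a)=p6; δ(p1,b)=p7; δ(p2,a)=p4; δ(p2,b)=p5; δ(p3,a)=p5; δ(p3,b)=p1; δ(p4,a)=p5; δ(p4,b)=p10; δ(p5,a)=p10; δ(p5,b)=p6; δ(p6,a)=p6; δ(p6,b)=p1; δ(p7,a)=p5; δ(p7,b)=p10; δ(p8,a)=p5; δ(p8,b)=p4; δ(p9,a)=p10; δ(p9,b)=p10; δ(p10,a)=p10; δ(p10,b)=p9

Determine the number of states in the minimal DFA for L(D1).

First remove the unreachable states {p2,p3,p4,p8}; 6 states remain.
Initial partition by acceptance: {p9} | {p1,p5,p6,p7,p10}.
Split {p1,p5,p6,p7,p10} by δ(·,b) → {p1,p5,p6,p7} and {p10}.
Split {p1,p5,p6,p7} by δ(·,a) → {p1,p6,p7} and {p5}.
Split {p1,p6,p7} by δ(·,a) → {p1,p6} and {p7}.
Refine {p1,p6} on symbol b: members go to different blocks, giving {p1} and {p6}.
The partition is now stable with 6 blocks: {p9} | {p1} | {p10} | {p5} | {p7} | {p6}.

6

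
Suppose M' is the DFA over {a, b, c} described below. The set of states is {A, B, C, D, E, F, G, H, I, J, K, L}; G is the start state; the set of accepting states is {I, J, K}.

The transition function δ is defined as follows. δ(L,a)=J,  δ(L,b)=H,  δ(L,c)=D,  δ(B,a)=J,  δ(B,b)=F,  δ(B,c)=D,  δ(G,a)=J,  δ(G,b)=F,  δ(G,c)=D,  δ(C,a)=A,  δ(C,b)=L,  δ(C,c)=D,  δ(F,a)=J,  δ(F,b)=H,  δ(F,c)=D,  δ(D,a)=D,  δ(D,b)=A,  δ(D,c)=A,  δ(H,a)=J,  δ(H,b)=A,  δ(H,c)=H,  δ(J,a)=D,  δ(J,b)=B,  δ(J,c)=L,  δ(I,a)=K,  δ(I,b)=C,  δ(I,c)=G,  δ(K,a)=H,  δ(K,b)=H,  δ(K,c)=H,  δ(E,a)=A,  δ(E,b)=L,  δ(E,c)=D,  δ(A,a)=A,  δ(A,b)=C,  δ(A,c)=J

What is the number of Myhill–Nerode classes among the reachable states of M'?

7

Reachable states from the start: {A,B,C,D,F,G,H,J,L}. Unreachable: {E,I,K} — drop them.
Initial partition by acceptance: {J} | {A,B,C,D,F,G,H,L}.
Split {A,B,C,D,F,G,H,L} by δ(·,a) → {B,F,G,H,L} and {A,C,D}.
Refine {B,F,G,H,L} on symbol b: members go to different blocks, giving {B,F,G,L} and {H}.
Refine {B,F,G,L} on symbol b: members go to different blocks, giving {B,G} and {F,L}.
Refine {A,C,D} on symbol b: members go to different blocks, giving {A,D} and {C}.
Refine {A,D} on symbol b: members go to different blocks, giving {A} and {D}.
Stable partition: {J} | {B,G} | {A} | {H} | {F,L} | {C} | {D} — 7 equivalence classes.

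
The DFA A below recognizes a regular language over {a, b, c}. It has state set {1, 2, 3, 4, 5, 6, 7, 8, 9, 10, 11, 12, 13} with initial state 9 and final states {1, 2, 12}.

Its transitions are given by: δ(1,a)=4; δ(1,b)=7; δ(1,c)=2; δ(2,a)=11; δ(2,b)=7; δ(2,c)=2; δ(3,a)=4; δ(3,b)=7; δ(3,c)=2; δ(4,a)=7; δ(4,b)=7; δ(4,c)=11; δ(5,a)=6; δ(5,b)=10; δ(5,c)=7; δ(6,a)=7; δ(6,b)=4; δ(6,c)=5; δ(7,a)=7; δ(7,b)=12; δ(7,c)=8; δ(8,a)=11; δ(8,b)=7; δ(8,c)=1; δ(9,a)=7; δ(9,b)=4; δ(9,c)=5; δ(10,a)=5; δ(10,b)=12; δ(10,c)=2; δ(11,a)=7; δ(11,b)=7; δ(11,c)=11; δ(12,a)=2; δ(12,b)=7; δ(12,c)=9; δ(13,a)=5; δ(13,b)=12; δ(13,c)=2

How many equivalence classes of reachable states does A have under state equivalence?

First remove the unreachable states {3,13}; 11 states remain.
Initial partition by acceptance: {1,2,12} | {4,5,6,7,8,9,10,11}.
Split {1,2,12} by δ(·,a) → {1,2} and {12}.
Split {4,5,6,7,8,9,10,11} by δ(·,b) → {4,5,6,8,9,11} and {7,10}.
Refine {4,5,6,8,9,11} on symbol a: members go to different blocks, giving {4,6,9,11} and {5,8}.
On input b, block {4,6,9,11} splits into {4,11} and {6,9}.
On input a, block {7,10} splits into {7} and {10}.
On input a, block {5,8} splits into {5} and {8}.
Stable partition: {1,2} | {4,11} | {12} | {7} | {5} | {6,9} | {10} | {8} — 8 equivalence classes.

8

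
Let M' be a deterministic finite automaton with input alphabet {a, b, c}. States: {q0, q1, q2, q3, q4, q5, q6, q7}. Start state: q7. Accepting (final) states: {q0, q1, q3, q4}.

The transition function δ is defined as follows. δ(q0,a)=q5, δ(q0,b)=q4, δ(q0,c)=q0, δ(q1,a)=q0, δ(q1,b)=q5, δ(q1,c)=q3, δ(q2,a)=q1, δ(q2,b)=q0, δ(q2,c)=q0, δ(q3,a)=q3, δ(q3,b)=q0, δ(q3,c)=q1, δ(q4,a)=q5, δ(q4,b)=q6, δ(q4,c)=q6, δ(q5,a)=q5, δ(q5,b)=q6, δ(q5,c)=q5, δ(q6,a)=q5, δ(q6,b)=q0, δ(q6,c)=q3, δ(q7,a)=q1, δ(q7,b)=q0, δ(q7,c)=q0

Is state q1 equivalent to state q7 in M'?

First remove the unreachable states {q2}; 7 states remain.
P0 = {q0,q1,q3,q4} | {q5,q6,q7}.
Refine {q0,q1,q3,q4} on symbol a: members go to different blocks, giving {q0,q4} and {q1,q3}.
Split {q0,q4} by δ(·,b) → {q0} and {q4}.
On input a, block {q5,q6,q7} splits into {q5,q6} and {q7}.
Split {q5,q6} by δ(·,b) → {q5} and {q6}.
Refine {q1,q3} on symbol a: members go to different blocks, giving {q1} and {q3}.
Stable partition: {q0} | {q5} | {q1} | {q4} | {q7} | {q6} | {q3} — 7 equivalence classes.
q1 and q7 end up in different blocks, so they are distinguishable. For instance, the string 'ε' is accepted from only q1.

No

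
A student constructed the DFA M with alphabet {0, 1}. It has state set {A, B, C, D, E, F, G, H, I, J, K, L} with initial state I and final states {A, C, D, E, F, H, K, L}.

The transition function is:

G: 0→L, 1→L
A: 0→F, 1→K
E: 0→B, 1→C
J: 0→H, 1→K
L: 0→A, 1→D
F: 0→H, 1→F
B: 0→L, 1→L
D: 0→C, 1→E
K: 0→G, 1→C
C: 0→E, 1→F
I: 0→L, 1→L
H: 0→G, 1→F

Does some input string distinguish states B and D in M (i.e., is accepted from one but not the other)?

Yes

First remove the unreachable states {J}; 11 states remain.
Initial partition by acceptance: {A,C,D,E,F,H,K,L} | {B,G,I}.
Split {A,C,D,E,F,H,K,L} by δ(·,0) → {A,C,D,F,L} and {E,H,K}.
Split {A,C,D,F,L} by δ(·,0) → {A,D,L} and {C,F}.
Split {A,D,L} by δ(·,0) → {A,D} and {L}.
No further refinement is possible. Final partition (5 blocks): {A,D} | {B,G,I} | {E,H,K} | {C,F} | {L}.
B and D end up in different blocks, so they are distinguishable. For instance, the string 'ε' is accepted from only D.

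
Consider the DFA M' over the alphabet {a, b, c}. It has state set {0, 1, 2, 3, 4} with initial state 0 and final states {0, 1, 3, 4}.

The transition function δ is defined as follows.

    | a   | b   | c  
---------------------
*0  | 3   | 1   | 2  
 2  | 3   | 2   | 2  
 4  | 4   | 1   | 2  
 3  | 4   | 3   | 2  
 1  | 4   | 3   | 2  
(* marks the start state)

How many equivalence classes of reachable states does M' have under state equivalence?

2

Initial partition by acceptance: {0,1,3,4} | {2}.
No further refinement is possible. Final partition (2 blocks): {0,1,3,4} | {2}.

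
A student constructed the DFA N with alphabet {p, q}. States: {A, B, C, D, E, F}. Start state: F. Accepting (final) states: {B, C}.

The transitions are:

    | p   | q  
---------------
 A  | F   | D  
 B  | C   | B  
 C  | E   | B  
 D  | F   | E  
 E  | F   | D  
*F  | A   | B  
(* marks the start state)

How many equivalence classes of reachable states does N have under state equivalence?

4

Every state is reachable, so we keep all 6.
P0 = {B,C} | {A,D,E,F}.
Refine {B,C} on symbol p: members go to different blocks, giving {B} and {C}.
On input q, block {A,D,E,F} splits into {A,D,E} and {F}.
Stable partition: {B} | {A,D,E} | {C} | {F} — 4 equivalence classes.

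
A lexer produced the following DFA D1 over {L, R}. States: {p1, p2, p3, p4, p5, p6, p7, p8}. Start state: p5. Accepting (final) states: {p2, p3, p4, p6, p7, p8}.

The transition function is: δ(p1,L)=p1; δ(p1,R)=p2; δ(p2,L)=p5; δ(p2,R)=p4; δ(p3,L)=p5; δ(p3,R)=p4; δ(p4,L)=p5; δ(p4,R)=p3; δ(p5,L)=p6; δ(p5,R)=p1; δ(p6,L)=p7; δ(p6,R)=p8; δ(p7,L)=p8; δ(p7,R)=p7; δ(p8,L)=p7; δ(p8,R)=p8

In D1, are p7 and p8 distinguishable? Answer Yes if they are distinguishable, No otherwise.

All states are reachable from the start state.
Start with accepting vs non-accepting: {p2,p3,p4,p6,p7,p8} | {p1,p5}.
On input L, block {p2,p3,p4,p6,p7,p8} splits into {p2,p3,p4} and {p6,p7,p8}.
On input L, block {p1,p5} splits into {p1} and {p5}.
No further refinement is possible. Final partition (4 blocks): {p2,p3,p4} | {p1} | {p6,p7,p8} | {p5}.
p7 and p8 lie in the same block of the stable partition, so they are equivalent — no string distinguishes them.

No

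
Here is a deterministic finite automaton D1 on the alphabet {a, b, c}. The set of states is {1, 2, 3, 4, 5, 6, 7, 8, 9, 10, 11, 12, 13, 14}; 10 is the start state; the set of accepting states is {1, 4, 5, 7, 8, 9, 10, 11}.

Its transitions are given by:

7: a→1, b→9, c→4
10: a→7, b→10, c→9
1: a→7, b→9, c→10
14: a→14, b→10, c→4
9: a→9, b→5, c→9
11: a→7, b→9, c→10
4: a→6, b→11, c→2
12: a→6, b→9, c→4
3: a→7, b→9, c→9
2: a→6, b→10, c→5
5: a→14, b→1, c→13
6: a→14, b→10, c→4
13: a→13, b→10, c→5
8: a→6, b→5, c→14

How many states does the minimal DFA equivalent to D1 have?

Reachable states from the start: {1,2,4,5,6,7,9,10,11,13,14}. Unreachable: {3,8,12} — drop them.
P0 = {1,4,5,7,9,10,11} | {2,6,13,14}.
Refine {1,4,5,7,9,10,11} on symbol a: members go to different blocks, giving {1,7,9,10,11} and {4,5}.
Refine {1,7,9,10,11} on symbol b: members go to different blocks, giving {1,7,10,11} and {9}.
On input b, block {1,7,10,11} splits into {1,7,11} and {10}.
Split {1,7,11} by δ(·,c) → {1,11} and {7}.
No further refinement is possible. Final partition (6 blocks): {1,11} | {2,6,13,14} | {4,5} | {9} | {10} | {7}.

6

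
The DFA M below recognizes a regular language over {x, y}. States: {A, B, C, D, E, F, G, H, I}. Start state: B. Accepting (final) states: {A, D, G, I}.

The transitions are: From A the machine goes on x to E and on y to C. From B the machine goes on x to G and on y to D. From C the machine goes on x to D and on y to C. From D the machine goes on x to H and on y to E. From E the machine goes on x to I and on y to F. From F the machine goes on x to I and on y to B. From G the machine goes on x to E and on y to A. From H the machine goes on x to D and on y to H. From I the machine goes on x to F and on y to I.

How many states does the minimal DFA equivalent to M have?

Initial partition by acceptance: {A,D,G,I} | {B,C,E,F,H}.
Refine {A,D,G,I} on symbol y: members go to different blocks, giving {A,D} and {G,I}.
Split {B,C,E,F,H} by δ(·,x) → {B,E,F} and {C,H}.
On input x, block {A,D} splits into {A} and {D}.
On input y, block {B,E,F} splits into {E,F} and {B}.
Split {E,F} by δ(·,y) → {E} and {F}.
Split {G,I} by δ(·,x) → {G} and {I}.
The partition is now stable with 8 blocks: {A} | {E} | {G} | {C,H} | {D} | {B} | {F} | {I}.

8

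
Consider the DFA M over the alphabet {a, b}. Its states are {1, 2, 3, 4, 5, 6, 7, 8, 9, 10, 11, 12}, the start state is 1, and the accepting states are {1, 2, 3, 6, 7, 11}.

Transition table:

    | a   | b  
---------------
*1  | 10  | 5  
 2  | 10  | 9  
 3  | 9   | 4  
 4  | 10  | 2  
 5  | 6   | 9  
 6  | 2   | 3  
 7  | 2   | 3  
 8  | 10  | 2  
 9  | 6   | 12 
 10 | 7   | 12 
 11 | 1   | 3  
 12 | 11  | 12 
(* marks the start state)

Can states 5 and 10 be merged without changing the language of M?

Yes

First remove the unreachable states {8}; 11 states remain.
Initial partition by acceptance: {1,2,3,6,7,11} | {4,5,9,10,12}.
Split {1,2,3,6,7,11} by δ(·,a) → {1,2,3} and {6,7,11}.
Split {4,5,9,10,12} by δ(·,a) → {5,9,10,12} and {4}.
Split {1,2,3} by δ(·,b) → {1,2} and {3}.
The partition is now stable with 5 blocks: {1,2} | {5,9,10,12} | {6,7,11} | {4} | {3}.
5 and 10 lie in the same block of the stable partition, so they are equivalent — no string distinguishes them.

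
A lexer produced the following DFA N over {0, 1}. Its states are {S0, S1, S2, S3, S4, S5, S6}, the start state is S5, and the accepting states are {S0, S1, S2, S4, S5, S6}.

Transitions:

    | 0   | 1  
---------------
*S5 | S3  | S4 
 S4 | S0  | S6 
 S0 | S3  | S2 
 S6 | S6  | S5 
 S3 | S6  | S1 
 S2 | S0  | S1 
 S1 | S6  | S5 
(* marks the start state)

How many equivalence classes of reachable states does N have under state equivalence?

4

Start with accepting vs non-accepting: {S0,S1,S2,S4,S5,S6} | {S3}.
Split {S0,S1,S2,S4,S5,S6} by δ(·,0) → {S1,S2,S4,S6} and {S0,S5}.
Split {S1,S2,S4,S6} by δ(·,0) → {S1,S6} and {S2,S4}.
Stable partition: {S1,S6} | {S3} | {S0,S5} | {S2,S4} — 4 equivalence classes.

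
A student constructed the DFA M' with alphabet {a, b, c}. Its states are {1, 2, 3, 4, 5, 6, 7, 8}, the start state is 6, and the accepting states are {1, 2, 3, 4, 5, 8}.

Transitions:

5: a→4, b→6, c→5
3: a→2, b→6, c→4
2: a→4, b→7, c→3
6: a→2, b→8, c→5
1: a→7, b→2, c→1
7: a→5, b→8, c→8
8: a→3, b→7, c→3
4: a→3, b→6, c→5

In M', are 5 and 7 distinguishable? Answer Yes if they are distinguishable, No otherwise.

Yes

States {1} cannot be reached from the start state, so discard them.
P0 = {2,3,4,5,8} | {6,7}.
The partition is now stable with 2 blocks: {2,3,4,5,8} | {6,7}.
5 and 7 end up in different blocks, so they are distinguishable. For instance, the string 'ε' is accepted from only 5.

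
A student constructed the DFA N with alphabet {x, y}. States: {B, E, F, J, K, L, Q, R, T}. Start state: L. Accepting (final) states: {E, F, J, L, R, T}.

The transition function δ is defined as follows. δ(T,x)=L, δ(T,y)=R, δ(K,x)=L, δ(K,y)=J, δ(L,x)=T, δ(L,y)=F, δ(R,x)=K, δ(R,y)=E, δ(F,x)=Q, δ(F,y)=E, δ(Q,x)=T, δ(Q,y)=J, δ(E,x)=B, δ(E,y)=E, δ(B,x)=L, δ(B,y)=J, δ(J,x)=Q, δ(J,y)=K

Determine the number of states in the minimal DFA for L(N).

4

Every state is reachable, so we keep all 9.
P0 = {E,F,J,L,R,T} | {B,K,Q}.
On input x, block {E,F,J,L,R,T} splits into {E,F,J,R} and {L,T}.
Split {E,F,J,R} by δ(·,y) → {E,F,R} and {J}.
No further refinement is possible. Final partition (4 blocks): {E,F,R} | {B,K,Q} | {L,T} | {J}.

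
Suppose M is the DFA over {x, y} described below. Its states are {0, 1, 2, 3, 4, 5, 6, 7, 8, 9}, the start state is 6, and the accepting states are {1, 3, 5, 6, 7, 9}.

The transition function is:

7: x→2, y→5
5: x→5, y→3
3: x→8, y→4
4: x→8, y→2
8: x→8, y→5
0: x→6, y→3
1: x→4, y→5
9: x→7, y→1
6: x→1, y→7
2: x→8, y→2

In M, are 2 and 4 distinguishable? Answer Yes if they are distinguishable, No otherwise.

Reachable states from the start: {1,2,3,4,5,6,7,8}. Unreachable: {0,9} — drop them.
P0 = {1,3,5,6,7} | {2,4,8}.
Refine {1,3,5,6,7} on symbol x: members go to different blocks, giving {1,3,7} and {5,6}.
On input y, block {1,3,7} splits into {1,7} and {3}.
On input y, block {2,4,8} splits into {2,4} and {8}.
Split {5,6} by δ(·,x) → {5} and {6}.
Stable partition: {1,7} | {2,4} | {5} | {3} | {8} | {6} — 6 equivalence classes.
2 and 4 lie in the same block of the stable partition, so they are equivalent — no string distinguishes them.

No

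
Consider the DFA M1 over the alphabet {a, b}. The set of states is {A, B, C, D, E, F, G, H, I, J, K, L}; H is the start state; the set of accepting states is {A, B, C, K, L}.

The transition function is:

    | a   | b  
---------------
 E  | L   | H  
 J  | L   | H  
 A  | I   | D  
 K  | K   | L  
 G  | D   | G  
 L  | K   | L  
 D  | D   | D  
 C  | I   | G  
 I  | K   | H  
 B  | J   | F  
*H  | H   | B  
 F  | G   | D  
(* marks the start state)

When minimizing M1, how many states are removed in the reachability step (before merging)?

4

No path from H leads to A, C, E, I; the other 8 states are all reachable.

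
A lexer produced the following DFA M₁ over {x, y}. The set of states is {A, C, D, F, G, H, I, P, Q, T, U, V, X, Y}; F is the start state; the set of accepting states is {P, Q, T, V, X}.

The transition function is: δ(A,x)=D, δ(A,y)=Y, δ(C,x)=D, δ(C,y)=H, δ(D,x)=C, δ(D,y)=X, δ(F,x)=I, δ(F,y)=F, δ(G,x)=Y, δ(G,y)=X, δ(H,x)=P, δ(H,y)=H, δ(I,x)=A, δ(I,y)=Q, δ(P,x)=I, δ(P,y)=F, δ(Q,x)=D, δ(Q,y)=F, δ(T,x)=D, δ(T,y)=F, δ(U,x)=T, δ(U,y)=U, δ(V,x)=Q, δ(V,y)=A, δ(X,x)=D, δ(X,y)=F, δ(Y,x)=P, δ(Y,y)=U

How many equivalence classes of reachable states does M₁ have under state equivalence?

States {G,V} cannot be reached from the start state, so discard them.
P0 = {P,Q,T,X} | {A,C,D,F,H,I,U,Y}.
On input x, block {A,C,D,F,H,I,U,Y} splits into {A,C,D,F,I} and {H,U,Y}.
On input y, block {A,C,D,F,I} splits into {A,C} and {D,I} and {F}.
Stable partition: {P,Q,T,X} | {A,C} | {H,U,Y} | {D,I} | {F} — 5 equivalence classes.

5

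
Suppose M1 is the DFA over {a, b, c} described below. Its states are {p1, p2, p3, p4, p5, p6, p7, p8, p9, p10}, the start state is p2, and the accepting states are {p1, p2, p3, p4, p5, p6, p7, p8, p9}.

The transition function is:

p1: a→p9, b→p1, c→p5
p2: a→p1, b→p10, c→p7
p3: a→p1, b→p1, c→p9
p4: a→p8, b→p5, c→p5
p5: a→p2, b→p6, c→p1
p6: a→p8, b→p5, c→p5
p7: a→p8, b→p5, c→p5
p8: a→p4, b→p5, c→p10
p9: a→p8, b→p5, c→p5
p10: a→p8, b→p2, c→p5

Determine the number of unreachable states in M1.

No path from p2 leads to p3; the other 9 states are all reachable.

1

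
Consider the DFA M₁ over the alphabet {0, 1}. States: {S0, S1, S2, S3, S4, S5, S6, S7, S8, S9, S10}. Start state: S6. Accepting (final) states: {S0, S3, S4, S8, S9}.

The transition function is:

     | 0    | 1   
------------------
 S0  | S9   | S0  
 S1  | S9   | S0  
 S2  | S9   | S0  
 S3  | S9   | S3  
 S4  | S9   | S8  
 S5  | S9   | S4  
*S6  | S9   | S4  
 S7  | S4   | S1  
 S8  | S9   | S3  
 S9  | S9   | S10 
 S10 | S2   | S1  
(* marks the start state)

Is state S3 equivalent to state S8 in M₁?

States {S5,S7} cannot be reached from the start state, so discard them.
Start with accepting vs non-accepting: {S0,S3,S4,S8,S9} | {S1,S2,S6,S10}.
On input 1, block {S0,S3,S4,S8,S9} splits into {S0,S3,S4,S8} and {S9}.
Refine {S1,S2,S6,S10} on symbol 0: members go to different blocks, giving {S1,S2,S6} and {S10}.
No further refinement is possible. Final partition (4 blocks): {S0,S3,S4,S8} | {S1,S2,S6} | {S9} | {S10}.
S3 and S8 lie in the same block of the stable partition, so they are equivalent — no string distinguishes them.

Yes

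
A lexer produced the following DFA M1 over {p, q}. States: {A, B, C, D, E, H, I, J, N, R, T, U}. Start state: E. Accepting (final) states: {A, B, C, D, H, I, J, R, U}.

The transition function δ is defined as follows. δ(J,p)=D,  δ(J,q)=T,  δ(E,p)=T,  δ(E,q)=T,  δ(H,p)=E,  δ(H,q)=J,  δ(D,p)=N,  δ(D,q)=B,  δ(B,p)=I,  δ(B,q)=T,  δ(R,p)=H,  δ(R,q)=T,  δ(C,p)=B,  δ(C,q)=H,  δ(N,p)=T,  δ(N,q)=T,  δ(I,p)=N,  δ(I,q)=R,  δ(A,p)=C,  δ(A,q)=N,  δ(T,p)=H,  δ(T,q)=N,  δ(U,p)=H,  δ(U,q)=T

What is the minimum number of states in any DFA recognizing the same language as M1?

4

Reachable states from the start: {B,D,E,H,I,J,N,R,T}. Unreachable: {A,C,U} — drop them.
P0 = {B,D,H,I,J,R} | {E,N,T}.
Split {B,D,H,I,J,R} by δ(·,p) → {B,J,R} and {D,H,I}.
Refine {E,N,T} on symbol p: members go to different blocks, giving {E,N} and {T}.
The partition is now stable with 4 blocks: {B,J,R} | {E,N} | {D,H,I} | {T}.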